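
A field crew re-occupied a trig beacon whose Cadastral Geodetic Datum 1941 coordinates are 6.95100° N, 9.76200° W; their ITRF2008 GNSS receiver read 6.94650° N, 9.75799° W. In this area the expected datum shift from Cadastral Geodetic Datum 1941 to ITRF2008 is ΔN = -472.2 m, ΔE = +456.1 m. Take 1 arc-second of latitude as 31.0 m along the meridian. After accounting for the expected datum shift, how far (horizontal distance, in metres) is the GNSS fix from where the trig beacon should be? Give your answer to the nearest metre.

32 m

Observed coordinate differences: Δφ = -0.00450°, Δλ = +0.00401°.
Converting to metres (1° lat = 111600 m, cos φ = 0.992650): observed ΔN = -502.2 m, observed ΔE = 444.2 m.
Subtracting the expected shift leaves a residual of -502.2 − (-472.2) = -30.0 m north and 444.2 − (456.1) = -11.9 m east.
Residual distance = √((-30.0)² + (-11.9)²) = 32.3 m.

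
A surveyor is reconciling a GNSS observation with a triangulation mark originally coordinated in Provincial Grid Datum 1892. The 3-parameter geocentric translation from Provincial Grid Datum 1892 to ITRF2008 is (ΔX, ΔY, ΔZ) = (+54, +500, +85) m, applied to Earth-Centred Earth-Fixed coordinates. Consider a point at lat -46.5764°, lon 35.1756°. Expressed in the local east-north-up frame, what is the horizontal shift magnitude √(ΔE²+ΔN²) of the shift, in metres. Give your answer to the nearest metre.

482 m

At φ = -46.5764°, λ = 35.1756°: sin φ = -0.726292, cos φ = 0.687387, sin λ = 0.576084, cos λ = 0.817390.
ΔE = −sin λ·ΔX + cos λ·ΔY = −(0.576084)·(54) + (0.817390)·(500) = 377.59 m.
ΔN = −sin φ cos λ·ΔX − sin φ sin λ·ΔY + cos φ·ΔZ = −(-0.726292)(0.817390)(54) − (-0.726292)(0.576084)(500) + (0.687387)(85) = 299.69 m.
Horizontal magnitude = √(ΔE² + ΔN²) = √(377.59² + 299.69²) = 482.06 m.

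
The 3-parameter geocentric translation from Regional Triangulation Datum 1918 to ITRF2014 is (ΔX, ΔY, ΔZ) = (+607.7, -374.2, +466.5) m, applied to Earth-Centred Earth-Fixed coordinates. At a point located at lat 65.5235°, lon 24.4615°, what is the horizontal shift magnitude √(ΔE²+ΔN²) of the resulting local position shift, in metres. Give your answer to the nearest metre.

The local east axis at (φ, λ) is (−sin λ, cos λ, 0), so ΔE = −sin(24.4615°)·607.7 + cos(24.4615°)·(-374.2) = -592.25 m.
The local north axis is (−sin φ cos λ, −sin φ sin λ, cos φ), giving ΔN = -503.442 + 141.024 + 193.280 = -169.14 m.
Horizontal magnitude = √(ΔE² + ΔN²) = √((-592.25)² + (-169.14)²) = 615.93 m.

616 m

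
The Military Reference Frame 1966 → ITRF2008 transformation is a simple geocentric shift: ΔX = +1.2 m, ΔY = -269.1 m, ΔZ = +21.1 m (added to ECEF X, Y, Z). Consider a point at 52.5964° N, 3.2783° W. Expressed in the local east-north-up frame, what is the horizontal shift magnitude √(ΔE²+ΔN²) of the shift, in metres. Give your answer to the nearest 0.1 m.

268.6 m

The local east axis at (φ, λ) is (−sin λ, cos λ, 0), so ΔE = −sin(-3.2783°)·1.2 + cos(-3.2783°)·(-269.1) = -268.59 m.
The local north axis is (−sin φ cos λ, −sin φ sin λ, cos φ), giving ΔN = -0.952 − 12.224 + 12.817 = -0.36 m.
Horizontal magnitude = √(ΔE² + ΔN²) = √((-268.59)² + (-0.36)²) = 268.59 m.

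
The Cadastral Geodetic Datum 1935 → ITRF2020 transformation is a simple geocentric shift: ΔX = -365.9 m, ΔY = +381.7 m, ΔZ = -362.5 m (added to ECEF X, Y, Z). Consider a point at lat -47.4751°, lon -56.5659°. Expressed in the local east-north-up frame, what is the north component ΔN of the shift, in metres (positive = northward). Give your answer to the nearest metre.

At φ = -47.4751°, λ = -56.5659°: sin φ = -0.736984, cos φ = 0.675911, sin λ = -0.834520, cos λ = 0.550978.
ΔN = −sin φ cos λ·ΔX − sin φ sin λ·ΔY + cos φ·ΔZ = −(-0.736984)(0.550978)(-365.9) − (-0.736984)(-0.834520)(381.7) + (0.675911)(-362.5) = -628.35 m.

ΔN = -628 m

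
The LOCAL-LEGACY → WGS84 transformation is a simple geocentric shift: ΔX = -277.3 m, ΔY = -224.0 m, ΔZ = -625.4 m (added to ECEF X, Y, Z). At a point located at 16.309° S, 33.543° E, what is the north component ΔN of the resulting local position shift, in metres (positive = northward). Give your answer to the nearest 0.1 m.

ΔN = -699.9 m

The local north axis is (−sin φ cos λ, −sin φ sin λ, cos φ), giving ΔN = -64.903 − 34.758 − 600.235 = -699.90 m.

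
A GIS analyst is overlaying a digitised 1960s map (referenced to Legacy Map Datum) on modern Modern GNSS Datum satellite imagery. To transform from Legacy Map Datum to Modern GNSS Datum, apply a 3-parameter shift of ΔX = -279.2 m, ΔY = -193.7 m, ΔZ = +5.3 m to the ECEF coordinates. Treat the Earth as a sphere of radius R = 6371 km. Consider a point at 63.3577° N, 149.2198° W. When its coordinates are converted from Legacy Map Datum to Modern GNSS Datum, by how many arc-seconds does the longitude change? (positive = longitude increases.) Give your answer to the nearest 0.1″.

Δλ = 1.7″

sin φ = 0.893823, cos φ = 0.448419, sin λ = -0.511746, cos λ = -0.859137.
East component: ΔE = −sin λ·ΔX + cos λ·ΔY = −(-0.511746)(-279.2) + (-0.859137)(-193.7) = 23.54 m.
1° of latitude spans πR/180 = 111195 m; at latitude φ, 1° of longitude spans that × cos φ = 49861.9 m, so Δλ = 23.54 / 49861.9 × 3600 = 1.699″.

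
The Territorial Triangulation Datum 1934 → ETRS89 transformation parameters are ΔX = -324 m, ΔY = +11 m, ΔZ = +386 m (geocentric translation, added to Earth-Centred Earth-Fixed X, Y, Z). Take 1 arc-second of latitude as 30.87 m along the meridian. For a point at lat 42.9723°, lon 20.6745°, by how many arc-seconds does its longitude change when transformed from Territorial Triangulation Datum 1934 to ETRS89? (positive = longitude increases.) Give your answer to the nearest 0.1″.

Δλ = 5.5″

sin φ = 0.681645, cos φ = 0.731683, sin λ = 0.353058, cos λ = 0.935601.
East component: ΔE = −sin λ·ΔX + cos λ·ΔY = −(0.353058)(-324) + (0.935601)(11) = 124.68 m.
1° of latitude spans 3600 × 30.87 = 111132 m; at latitude φ, 1° of longitude spans that × cos φ = 81313.4 m, so Δλ = 124.68 / 81313.4 × 3600 = 5.520″.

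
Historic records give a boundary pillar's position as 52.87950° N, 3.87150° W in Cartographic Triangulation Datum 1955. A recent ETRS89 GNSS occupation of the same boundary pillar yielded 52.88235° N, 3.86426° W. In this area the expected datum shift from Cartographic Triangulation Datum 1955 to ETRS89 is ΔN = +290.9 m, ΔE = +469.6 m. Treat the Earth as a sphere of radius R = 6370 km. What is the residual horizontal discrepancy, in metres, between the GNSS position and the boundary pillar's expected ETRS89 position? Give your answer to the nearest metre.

31 m

Observed coordinate differences: Δφ = +0.00285°, Δλ = +0.00724°.
Converting to metres (1° lat = 111177 m, cos φ = 0.603493): observed ΔN = 316.9 m, observed ΔE = 485.8 m.
Subtracting the expected shift leaves a residual of 316.9 − (290.9) = 26.0 m north and 485.8 − (469.6) = 16.2 m east.
Residual distance = √(26.0² + 16.2²) = 30.6 m.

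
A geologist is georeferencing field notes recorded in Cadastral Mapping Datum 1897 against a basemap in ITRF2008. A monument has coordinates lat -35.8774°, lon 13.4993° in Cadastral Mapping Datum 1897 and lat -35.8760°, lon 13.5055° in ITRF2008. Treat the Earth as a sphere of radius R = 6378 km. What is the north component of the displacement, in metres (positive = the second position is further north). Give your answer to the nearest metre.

Δφ = -35.8760° − -35.8774° = +0.0014°; Δλ = 13.5055° − 13.4993° = +0.0062°.
1° along a meridian = πR/180 = 111317 m.
ΔN = Δφ × 111317 = 155.8 m; ΔE = Δλ × 111317 × cos(-35.8774°) = +0.0062 × 111317 × 0.810273 = 559.2 m.

ΔN = 156 m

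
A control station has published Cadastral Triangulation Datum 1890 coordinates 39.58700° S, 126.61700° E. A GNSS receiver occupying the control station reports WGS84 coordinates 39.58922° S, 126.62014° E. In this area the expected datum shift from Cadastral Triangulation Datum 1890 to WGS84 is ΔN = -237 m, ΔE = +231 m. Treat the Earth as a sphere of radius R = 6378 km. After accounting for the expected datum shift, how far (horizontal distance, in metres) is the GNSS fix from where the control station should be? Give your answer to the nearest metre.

Observed coordinate differences: Δφ = -0.00222°, Δλ = +0.00314°.
Converting to metres (1° lat = 111317 m, cos φ = 0.770658): observed ΔN = -247.1 m, observed ΔE = 269.4 m.
Subtracting the expected shift leaves a residual of -247.1 − (-237) = -10.1 m north and 269.4 − (231) = 38.4 m east.
Residual distance = √((-10.1)² + 38.4²) = 39.7 m.

40 m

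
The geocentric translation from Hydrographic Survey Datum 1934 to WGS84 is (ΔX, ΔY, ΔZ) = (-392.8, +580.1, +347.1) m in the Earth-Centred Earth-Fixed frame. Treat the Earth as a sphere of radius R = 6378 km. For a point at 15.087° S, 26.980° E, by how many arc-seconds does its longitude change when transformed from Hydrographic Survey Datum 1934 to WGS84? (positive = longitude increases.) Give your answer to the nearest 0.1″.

Δλ = 23.3″

sin φ = -0.260285, cos φ = 0.965532, sin λ = 0.453679, cos λ = 0.891165.
East component: ΔE = −sin λ·ΔX + cos λ·ΔY = −(0.453679)(-392.8) + (0.891165)(580.1) = 695.17 m.
1° of latitude spans πR/180 = 111317 m; at latitude φ, 1° of longitude spans that × cos φ = 107480.2 m, so Δλ = 695.17 / 107480.2 × 3600 = 23.284″.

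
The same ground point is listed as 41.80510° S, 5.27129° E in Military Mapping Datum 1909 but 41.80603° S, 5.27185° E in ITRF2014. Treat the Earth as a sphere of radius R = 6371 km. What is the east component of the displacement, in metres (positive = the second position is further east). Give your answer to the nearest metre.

Δφ = -41.80603° − -41.80510° = -0.00093°; Δλ = 5.27185° − 5.27129° = +0.00056°.
1° along a meridian = πR/180 = 111195 m.
ΔN = Δφ × 111195 = -103.4 m; ΔE = Δλ × 111195 × cos(-41.80510°) = +0.00056 × 111195 × 0.745417 = 46.4 m.

ΔE = 46 m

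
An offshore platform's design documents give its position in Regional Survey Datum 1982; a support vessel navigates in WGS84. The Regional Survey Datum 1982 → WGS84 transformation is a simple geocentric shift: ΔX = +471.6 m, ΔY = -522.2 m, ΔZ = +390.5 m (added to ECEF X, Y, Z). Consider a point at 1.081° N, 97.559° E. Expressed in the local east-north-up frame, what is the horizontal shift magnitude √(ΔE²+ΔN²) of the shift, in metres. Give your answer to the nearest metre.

566 m

The local east axis at (φ, λ) is (−sin λ, cos λ, 0), so ΔE = −sin(97.559°)·471.6 + cos(97.559°)·(-522.2) = -398.81 m.
The local north axis is (−sin φ cos λ, −sin φ sin λ, cos φ), giving ΔN = 1.170 + 9.766 + 390.431 = 401.37 m.
Horizontal magnitude = √(ΔE² + ΔN²) = √((-398.81)² + 401.37²) = 565.81 m.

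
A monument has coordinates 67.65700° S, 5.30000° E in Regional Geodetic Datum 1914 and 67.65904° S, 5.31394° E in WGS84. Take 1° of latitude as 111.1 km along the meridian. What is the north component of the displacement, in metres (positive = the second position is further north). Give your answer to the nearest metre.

Δφ = -67.65904° − -67.65700° = -0.00204°; Δλ = 5.31394° − 5.30000° = +0.01394°.
ΔN = Δφ × 111100 = -226.6 m; ΔE = Δλ × 111100 × cos(-67.65700°) = +0.01394 × 111100 × 0.380150 = 588.8 m.

ΔN = -227 m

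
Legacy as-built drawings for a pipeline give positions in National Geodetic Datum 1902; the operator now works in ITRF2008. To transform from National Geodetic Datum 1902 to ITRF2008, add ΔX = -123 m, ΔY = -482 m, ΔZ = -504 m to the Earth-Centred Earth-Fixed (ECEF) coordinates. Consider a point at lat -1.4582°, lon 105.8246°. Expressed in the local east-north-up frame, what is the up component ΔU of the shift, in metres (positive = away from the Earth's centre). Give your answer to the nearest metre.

ΔU = -417 m

The local up (radial) axis is (cos φ cos λ, cos φ sin λ, sin φ), giving ΔU = 33.530 − 463.583 + 12.826 = -417.23 m.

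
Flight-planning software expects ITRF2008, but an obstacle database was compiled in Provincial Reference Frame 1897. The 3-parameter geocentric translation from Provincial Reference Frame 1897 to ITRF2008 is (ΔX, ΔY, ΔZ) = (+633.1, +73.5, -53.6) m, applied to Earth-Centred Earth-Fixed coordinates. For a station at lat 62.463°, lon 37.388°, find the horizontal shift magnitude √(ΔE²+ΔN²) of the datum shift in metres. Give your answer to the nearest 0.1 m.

605.6 m

At φ = 62.463°, λ = 37.388°: sin φ = 0.886712, cos φ = 0.462321, sin λ = 0.607209, cos λ = 0.794542.
ΔE = −sin λ·ΔX + cos λ·ΔY = −(0.607209)·(633.1) + (0.794542)·(73.5) = -326.03 m.
ΔN = −sin φ cos λ·ΔX − sin φ sin λ·ΔY + cos φ·ΔZ = −(0.886712)(0.794542)(633.1) − (0.886712)(0.607209)(73.5) + (0.462321)(-53.6) = -510.39 m.
Horizontal magnitude = √(ΔE² + ΔN²) = √((-326.03)² + (-510.39)²) = 605.63 m.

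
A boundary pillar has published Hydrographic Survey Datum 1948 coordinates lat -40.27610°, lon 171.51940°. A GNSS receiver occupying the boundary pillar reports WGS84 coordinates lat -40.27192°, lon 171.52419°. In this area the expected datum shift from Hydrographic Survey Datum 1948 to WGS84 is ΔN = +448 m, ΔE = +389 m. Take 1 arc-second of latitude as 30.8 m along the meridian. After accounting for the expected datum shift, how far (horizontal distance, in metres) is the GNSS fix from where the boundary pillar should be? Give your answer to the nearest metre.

22 m

Observed coordinate differences: Δφ = +0.00418°, Δλ = +0.00479°.
Converting to metres (1° lat = 110880 m, cos φ = 0.762938): observed ΔN = 463.5 m, observed ΔE = 405.2 m.
Subtracting the expected shift leaves a residual of 463.5 − (448) = 15.5 m north and 405.2 − (389) = 16.2 m east.
Residual distance = √(15.5² + 16.2²) = 22.4 m.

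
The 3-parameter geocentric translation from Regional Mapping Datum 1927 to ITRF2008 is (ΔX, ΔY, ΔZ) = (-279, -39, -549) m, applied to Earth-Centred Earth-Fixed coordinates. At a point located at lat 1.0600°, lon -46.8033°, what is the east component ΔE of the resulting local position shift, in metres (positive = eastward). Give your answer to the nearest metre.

ΔE = -230 m

At φ = 1.0600°, λ = -46.8033°: sin φ = 0.018499, cos φ = 0.999829, sin λ = -0.729008, cos λ = 0.684505.
ΔE = −sin λ·ΔX + cos λ·ΔY = −(-0.729008)·(-279) + (0.684505)·(-39) = -230.09 m.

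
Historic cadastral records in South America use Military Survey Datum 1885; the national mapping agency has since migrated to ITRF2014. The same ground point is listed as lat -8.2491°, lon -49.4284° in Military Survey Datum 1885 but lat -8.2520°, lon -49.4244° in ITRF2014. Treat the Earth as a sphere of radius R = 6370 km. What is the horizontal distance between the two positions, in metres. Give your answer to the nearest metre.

546 m

Δφ = -8.2520° − -8.2491° = -0.0029°; Δλ = -49.4244° − -49.4284° = +0.0040°.
1° along a meridian = πR/180 = 111177 m.
ΔN = Δφ × 111177 = -322.4 m; ΔE = Δλ × 111177 × cos(-8.2491°) = +0.0040 × 111177 × 0.989654 = 440.1 m.
Distance = √(ΔE² + ΔN²) = √(440.1² + (-322.4)²) = 545.6 m.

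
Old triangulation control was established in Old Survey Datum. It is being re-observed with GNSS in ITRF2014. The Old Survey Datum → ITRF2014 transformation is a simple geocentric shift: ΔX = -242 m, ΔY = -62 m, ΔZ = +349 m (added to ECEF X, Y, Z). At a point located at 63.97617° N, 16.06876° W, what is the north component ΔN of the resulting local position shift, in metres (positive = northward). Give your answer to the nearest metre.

At φ = 63.97617°, λ = -16.06876°: sin φ = 0.898612, cos φ = 0.438745, sin λ = -0.276791, cos λ = 0.960930.
ΔN = −sin φ cos λ·ΔX − sin φ sin λ·ΔY + cos φ·ΔZ = −(0.898612)(0.960930)(-242) − (0.898612)(-0.276791)(-62) + (0.438745)(349) = 346.67 m.

ΔN = 347 m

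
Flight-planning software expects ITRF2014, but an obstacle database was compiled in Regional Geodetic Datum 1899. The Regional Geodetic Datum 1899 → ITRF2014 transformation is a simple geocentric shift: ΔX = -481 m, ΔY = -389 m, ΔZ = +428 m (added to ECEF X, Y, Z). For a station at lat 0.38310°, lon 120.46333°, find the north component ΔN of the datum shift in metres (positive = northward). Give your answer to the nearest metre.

At φ = 0.38310°, λ = 120.46333°: sin φ = 0.006686, cos φ = 0.999978, sin λ = 0.861954, cos λ = -0.506987.
ΔN = −sin φ cos λ·ΔX − sin φ sin λ·ΔY + cos φ·ΔZ = −(0.006686)(-0.506987)(-481) − (0.006686)(0.861954)(-389) + (0.999978)(428) = 428.60 m.

ΔN = 429 m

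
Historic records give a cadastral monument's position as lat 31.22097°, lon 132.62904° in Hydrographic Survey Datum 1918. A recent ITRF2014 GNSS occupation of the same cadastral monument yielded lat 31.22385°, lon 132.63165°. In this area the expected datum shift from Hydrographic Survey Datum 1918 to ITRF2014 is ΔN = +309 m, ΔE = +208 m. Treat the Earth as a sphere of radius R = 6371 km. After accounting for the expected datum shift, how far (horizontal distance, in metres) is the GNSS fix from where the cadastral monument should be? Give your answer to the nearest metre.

42 m

Observed coordinate differences: Δφ = +0.00288°, Δλ = +0.00261°.
Converting to metres (1° lat = 111195 m, cos φ = 0.855175): observed ΔN = 320.2 m, observed ΔE = 248.2 m.
Subtracting the expected shift leaves a residual of 320.2 − (309) = 11.2 m north and 248.2 − (208) = 40.2 m east.
Residual distance = √(11.2² + 40.2²) = 41.7 m.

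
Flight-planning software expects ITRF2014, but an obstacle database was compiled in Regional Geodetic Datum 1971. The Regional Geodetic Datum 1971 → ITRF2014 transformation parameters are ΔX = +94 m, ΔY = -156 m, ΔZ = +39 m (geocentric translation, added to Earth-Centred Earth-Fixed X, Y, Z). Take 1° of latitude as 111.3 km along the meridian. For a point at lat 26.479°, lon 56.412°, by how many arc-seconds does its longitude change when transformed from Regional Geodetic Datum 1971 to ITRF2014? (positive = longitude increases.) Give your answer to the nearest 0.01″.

Δλ = -5.95″

sin φ = 0.445870, cos φ = 0.895098, sin λ = 0.833037, cos λ = 0.553217.
East component: ΔE = −sin λ·ΔX + cos λ·ΔY = −(0.833037)(94) + (0.553217)(-156) = -164.61 m.
1° of latitude spans 111300 m; at latitude φ, 1° of longitude spans that × cos φ = 99624.4 m, so Δλ = -164.61 / 99624.4 × 3600 = -5.948″.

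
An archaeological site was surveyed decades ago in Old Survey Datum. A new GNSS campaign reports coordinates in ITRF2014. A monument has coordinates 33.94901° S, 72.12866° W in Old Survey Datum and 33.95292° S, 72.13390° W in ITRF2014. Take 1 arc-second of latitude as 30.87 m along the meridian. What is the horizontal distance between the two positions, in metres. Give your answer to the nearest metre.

Δφ = -33.95292° − -33.94901° = -0.00391°; Δλ = -72.13390° − -72.12866° = -0.00524°.
1° of latitude = 3600 × 30.87 = 111132 m.
ΔN = Δφ × 111132 = -434.5 m; ΔE = Δλ × 111132 × cos(-33.94901°) = -0.00524 × 111132 × 0.829535 = -483.1 m.
Distance = √(ΔE² + ΔN²) = √((-483.1)² + (-434.5)²) = 649.7 m.

650 m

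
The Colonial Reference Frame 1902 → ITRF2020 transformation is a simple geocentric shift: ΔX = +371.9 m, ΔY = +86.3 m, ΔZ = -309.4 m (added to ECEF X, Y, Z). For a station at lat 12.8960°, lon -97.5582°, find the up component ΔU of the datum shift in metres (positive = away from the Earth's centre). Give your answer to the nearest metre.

The local up (radial) axis is (cos φ cos λ, cos φ sin λ, sin φ), giving ΔU = -47.683 − 83.392 − 69.053 = -200.13 m.

ΔU = -200 m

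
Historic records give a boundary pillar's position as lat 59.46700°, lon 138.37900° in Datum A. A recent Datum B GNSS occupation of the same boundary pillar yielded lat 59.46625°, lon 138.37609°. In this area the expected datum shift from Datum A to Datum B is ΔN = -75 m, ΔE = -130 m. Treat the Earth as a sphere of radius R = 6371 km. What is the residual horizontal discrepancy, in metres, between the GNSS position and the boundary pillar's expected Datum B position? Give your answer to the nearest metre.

35 m

Observed coordinate differences: Δφ = -0.00075°, Δλ = -0.00291°.
Converting to metres (1° lat = 111195 m, cos φ = 0.508035): observed ΔN = -83.4 m, observed ΔE = -164.4 m.
Subtracting the expected shift leaves a residual of -83.4 − (-75) = -8.4 m north and -164.4 − (-130) = -34.4 m east.
Residual distance = √((-8.4)² + (-34.4)²) = 35.4 m.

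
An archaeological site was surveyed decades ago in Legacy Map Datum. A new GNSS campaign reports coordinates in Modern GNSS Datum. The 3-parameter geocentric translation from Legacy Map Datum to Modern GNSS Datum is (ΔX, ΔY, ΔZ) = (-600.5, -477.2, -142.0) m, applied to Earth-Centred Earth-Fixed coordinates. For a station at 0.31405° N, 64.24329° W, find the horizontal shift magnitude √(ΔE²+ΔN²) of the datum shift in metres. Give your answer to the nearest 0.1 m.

761.7 m

The local east axis at (φ, λ) is (−sin λ, cos λ, 0), so ΔE = −sin(-64.24329°)·(-600.5) + cos(-64.24329°)·(-477.2) = -748.21 m.
The local north axis is (−sin φ cos λ, −sin φ sin λ, cos φ), giving ΔN = 1.430 − 2.356 − 141.998 = -142.92 m.
Horizontal magnitude = √(ΔE² + ΔN²) = √((-748.21)² + (-142.92)²) = 761.73 m.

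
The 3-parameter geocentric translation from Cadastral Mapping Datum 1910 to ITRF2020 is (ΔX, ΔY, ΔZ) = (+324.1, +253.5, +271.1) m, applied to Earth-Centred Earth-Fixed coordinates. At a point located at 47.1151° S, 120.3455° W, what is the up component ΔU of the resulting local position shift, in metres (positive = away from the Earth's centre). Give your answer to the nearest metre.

ΔU = -459 m

The local up (radial) axis is (cos φ cos λ, cos φ sin λ, sin φ), giving ΔU = -111.429 − 148.878 − 198.641 = -458.95 m.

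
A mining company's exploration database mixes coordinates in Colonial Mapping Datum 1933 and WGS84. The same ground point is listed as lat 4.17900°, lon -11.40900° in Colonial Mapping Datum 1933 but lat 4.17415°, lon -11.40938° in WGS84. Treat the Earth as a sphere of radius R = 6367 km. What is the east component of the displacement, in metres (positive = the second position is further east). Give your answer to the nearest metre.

ΔE = -42 m

Δφ = 4.17415° − 4.17900° = -0.00485°; Δλ = -11.40938° − -11.40900° = -0.00038°.
1° along a meridian = πR/180 = 111125 m.
ΔN = Δφ × 111125 = -539.0 m; ΔE = Δλ × 111125 × cos(4.17900°) = -0.00038 × 111125 × 0.997341 = -42.1 m.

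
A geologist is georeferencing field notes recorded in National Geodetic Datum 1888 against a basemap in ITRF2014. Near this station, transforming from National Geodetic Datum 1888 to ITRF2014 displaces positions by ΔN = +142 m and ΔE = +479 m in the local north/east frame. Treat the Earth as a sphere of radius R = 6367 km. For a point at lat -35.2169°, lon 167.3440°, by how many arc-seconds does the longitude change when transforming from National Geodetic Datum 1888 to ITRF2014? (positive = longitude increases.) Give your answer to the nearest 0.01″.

Δλ = 18.99″

At latitude -35.2169°, cos φ = 0.816975.
One radian of longitude at latitude φ spans R cos φ, so Δλ = ΔE / (R cos φ) = 479.0 / (6367000 × 0.816975) = 9.2086e-05 rad = 18.994″.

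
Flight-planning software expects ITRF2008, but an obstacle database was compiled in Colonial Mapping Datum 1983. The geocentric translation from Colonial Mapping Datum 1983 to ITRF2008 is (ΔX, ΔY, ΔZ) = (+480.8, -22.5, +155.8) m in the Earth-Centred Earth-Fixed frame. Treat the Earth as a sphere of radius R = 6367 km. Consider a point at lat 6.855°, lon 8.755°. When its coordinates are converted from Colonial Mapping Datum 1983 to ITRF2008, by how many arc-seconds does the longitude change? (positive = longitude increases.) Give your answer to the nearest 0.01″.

sin φ = 0.119357, cos φ = 0.992851, sin λ = 0.152210, cos λ = 0.988348.
East component: ΔE = −sin λ·ΔX + cos λ·ΔY = −(0.152210)(480.8) + (0.988348)(-22.5) = -95.42 m.
1° of latitude spans πR/180 = 111125 m; at latitude φ, 1° of longitude spans that × cos φ = 110330.7 m, so Δλ = -95.42 / 110330.7 × 3600 = -3.113″.

Δλ = -3.11″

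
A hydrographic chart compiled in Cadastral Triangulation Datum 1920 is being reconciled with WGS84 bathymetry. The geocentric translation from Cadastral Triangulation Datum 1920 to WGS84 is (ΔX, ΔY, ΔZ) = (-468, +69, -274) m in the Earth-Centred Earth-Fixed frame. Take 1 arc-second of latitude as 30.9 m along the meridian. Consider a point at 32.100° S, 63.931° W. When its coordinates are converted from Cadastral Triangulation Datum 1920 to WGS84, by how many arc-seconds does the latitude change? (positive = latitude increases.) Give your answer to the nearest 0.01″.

Δφ = -12.11″

sin φ = -0.531399, cos φ = 0.847122, sin λ = -0.898265, cos λ = 0.439453.
North component: ΔN = −sin φ cos λ·ΔX − sin φ sin λ·ΔY + cos φ·ΔZ = −(-0.531399)(0.439453)(-468) − (-0.531399)(-0.898265)(69) + (0.847122)(-274) = -374.34 m.
1° of latitude spans 3600 × 30.90 = 111240 m, so Δφ = -374.34 / 111240 × 3600 = -12.114″.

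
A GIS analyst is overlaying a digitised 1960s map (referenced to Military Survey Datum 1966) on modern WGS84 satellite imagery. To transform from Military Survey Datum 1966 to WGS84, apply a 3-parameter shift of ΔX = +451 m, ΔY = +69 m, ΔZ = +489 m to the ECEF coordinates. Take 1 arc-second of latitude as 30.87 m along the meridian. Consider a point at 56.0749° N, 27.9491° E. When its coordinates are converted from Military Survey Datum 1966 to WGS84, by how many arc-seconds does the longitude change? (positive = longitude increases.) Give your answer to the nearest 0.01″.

sin φ = 0.829768, cos φ = 0.558109, sin λ = 0.468687, cos λ = 0.883364.
East component: ΔE = −sin λ·ΔX + cos λ·ΔY = −(0.468687)(451) + (0.883364)(69) = -150.43 m.
1° of latitude spans 3600 × 30.87 = 111132 m; at latitude φ, 1° of longitude spans that × cos φ = 62023.7 m, so Δλ = -150.43 / 62023.7 × 3600 = -8.731″.

Δλ = -8.73″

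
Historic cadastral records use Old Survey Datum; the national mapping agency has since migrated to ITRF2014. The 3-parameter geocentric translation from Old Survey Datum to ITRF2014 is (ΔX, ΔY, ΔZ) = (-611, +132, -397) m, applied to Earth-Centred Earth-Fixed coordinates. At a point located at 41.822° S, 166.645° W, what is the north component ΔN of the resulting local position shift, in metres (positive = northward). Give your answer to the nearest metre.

At φ = -41.822°, λ = -166.645°: sin φ = -0.666819, cos φ = 0.745220, sin λ = -0.230984, cos λ = -0.972958.
ΔN = −sin φ cos λ·ΔX − sin φ sin λ·ΔY + cos φ·ΔZ = −(-0.666819)(-0.972958)(-611) − (-0.666819)(-0.230984)(132) + (0.745220)(-397) = 80.22 m.

ΔN = 80 m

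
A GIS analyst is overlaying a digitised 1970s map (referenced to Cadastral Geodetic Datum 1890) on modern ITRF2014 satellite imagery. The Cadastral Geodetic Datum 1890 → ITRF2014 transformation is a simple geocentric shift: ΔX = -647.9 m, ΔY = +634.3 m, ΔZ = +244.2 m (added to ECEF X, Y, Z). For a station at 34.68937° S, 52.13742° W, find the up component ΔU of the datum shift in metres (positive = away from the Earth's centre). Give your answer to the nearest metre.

At φ = -34.68937°, λ = -52.13742°: sin φ = -0.569127, cos φ = 0.822250, sin λ = -0.789485, cos λ = 0.613770.
ΔU = cos φ cos λ·ΔX + cos φ sin λ·ΔY + sin φ·ΔZ = (0.822250)(0.613770)(-647.9) + (0.822250)(-0.789485)(634.3) + (-0.569127)(244.2) = -877.72 m.

ΔU = -878 m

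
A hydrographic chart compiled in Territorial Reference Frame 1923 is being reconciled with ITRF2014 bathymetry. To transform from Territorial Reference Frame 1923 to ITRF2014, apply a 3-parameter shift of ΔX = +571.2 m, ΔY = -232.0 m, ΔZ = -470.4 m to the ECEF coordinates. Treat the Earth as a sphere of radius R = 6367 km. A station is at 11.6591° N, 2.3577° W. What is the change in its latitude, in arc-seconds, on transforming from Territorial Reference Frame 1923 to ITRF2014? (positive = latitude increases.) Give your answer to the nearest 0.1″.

Δφ = -18.7″

sin φ = 0.202088, cos φ = 0.979367, sin λ = -0.041138, cos λ = 0.999153.
North component: ΔN = −sin φ cos λ·ΔX − sin φ sin λ·ΔY + cos φ·ΔZ = −(0.202088)(0.999153)(571.2) − (0.202088)(-0.041138)(-232.0) + (0.979367)(-470.4) = -577.96 m.
1° of latitude spans πR/180 = 111125 m, so Δφ = -577.96 / 111125 × 3600 = -18.723″.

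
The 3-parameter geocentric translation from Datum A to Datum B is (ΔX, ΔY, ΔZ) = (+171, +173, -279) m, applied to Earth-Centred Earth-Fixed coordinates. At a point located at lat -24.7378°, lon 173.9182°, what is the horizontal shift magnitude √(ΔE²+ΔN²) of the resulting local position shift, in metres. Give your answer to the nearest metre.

The local east axis at (φ, λ) is (−sin λ, cos λ, 0), so ΔE = −sin(173.9182°)·171 + cos(173.9182°)·173 = -190.14 m.
The local north axis is (−sin φ cos λ, −sin φ sin λ, cos φ), giving ΔN = -71.155 + 7.670 − 253.397 = -316.88 m.
Horizontal magnitude = √(ΔE² + ΔN²) = √((-190.14)² + (-316.88)²) = 369.55 m.

370 m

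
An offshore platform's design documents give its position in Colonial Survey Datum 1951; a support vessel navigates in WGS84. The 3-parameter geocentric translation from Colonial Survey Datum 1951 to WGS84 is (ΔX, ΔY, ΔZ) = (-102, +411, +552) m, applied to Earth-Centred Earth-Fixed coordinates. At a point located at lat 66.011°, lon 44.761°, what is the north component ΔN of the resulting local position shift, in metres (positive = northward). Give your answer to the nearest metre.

The local north axis is (−sin φ cos λ, −sin φ sin λ, cos φ), giving ΔN = 66.169 − 264.408 + 224.422 = 26.18 m.

ΔN = 26 m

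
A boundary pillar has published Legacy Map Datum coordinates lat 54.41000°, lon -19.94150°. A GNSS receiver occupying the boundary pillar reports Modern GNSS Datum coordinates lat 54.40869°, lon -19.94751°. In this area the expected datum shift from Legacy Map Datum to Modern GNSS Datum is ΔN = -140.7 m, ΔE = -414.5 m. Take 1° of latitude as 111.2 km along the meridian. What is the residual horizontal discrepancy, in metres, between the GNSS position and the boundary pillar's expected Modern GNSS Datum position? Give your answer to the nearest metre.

26 m

Observed coordinate differences: Δφ = -0.00131°, Δλ = -0.00601°.
Converting to metres (1° lat = 111200 m, cos φ = 0.581981): observed ΔN = -145.7 m, observed ΔE = -388.9 m.
Subtracting the expected shift leaves a residual of -145.7 − (-140.7) = -5.0 m north and -388.9 − (-414.5) = 25.6 m east.
Residual distance = √((-5.0)² + 25.6²) = 26.0 m.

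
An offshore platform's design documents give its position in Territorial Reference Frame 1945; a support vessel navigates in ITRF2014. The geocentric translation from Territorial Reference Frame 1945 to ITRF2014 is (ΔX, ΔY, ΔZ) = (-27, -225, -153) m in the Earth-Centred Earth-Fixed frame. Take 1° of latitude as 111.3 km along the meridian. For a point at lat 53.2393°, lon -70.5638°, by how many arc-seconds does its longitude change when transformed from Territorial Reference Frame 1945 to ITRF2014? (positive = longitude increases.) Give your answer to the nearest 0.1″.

Δλ = -5.4″

sin φ = 0.801142, cos φ = 0.598474, sin λ = -0.943013, cos λ = 0.332757.
East component: ΔE = −sin λ·ΔX + cos λ·ΔY = −(-0.943013)(-27) + (0.332757)(-225) = -100.33 m.
1° of latitude spans 111300 m; at latitude φ, 1° of longitude spans that × cos φ = 66610.2 m, so Δλ = -100.33 / 66610.2 × 3600 = -5.423″.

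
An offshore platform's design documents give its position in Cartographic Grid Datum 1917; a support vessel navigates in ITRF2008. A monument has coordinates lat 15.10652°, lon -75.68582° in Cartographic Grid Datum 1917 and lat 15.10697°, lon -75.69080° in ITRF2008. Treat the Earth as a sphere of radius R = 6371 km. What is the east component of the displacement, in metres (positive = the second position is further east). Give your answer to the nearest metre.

ΔE = -535 m

Δφ = 15.10697° − 15.10652° = +0.00045°; Δλ = -75.69080° − -75.68582° = -0.00498°.
1° along a meridian = πR/180 = 111195 m.
ΔN = Δφ × 111195 = 50.0 m; ΔE = Δλ × 111195 × cos(15.10652°) = -0.00498 × 111195 × 0.965443 = -534.6 m.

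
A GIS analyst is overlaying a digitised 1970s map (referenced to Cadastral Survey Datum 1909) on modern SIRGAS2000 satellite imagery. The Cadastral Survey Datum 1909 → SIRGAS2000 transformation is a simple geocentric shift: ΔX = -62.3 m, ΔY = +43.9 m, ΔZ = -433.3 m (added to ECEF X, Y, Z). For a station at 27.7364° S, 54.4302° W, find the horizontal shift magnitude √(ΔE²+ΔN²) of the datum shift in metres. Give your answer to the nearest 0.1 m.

417.8 m

At φ = -27.7364°, λ = -54.4302°: sin φ = -0.465404, cos φ = 0.885098, sin λ = -0.813407, cos λ = 0.581694.
ΔE = −sin λ·ΔX + cos λ·ΔY = −(-0.813407)·(-62.3) + (0.581694)·(43.9) = -25.14 m.
ΔN = −sin φ cos λ·ΔX − sin φ sin λ·ΔY + cos φ·ΔZ = −(-0.465404)(0.581694)(-62.3) − (-0.465404)(-0.813407)(43.9) + (0.885098)(-433.3) = -417.00 m.
Horizontal magnitude = √(ΔE² + ΔN²) = √((-25.14)² + (-417.00)²) = 417.76 m.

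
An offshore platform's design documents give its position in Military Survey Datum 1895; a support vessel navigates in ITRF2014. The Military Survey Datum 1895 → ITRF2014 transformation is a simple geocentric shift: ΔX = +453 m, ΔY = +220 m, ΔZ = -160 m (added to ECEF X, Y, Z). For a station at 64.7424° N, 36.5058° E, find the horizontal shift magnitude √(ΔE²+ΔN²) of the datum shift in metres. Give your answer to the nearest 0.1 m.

At φ = 64.7424°, λ = 36.5058°: sin φ = 0.904399, cos φ = 0.426689, sin λ = 0.594904, cos λ = 0.803797.
ΔE = −sin λ·ΔX + cos λ·ΔY = −(0.594904)·(453) + (0.803797)·(220) = -92.66 m.
ΔN = −sin φ cos λ·ΔX − sin φ sin λ·ΔY + cos φ·ΔZ = −(0.904399)(0.803797)(453) − (0.904399)(0.594904)(220) + (0.426689)(-160) = -515.95 m.
Horizontal magnitude = √(ΔE² + ΔN²) = √((-92.66)² + (-515.95)²) = 524.20 m.

524.2 m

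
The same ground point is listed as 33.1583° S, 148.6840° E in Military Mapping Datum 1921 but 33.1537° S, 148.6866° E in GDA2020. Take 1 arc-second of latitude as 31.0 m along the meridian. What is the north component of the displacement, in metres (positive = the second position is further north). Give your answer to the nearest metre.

ΔN = 513 m

Δφ = -33.1537° − -33.1583° = +0.0046°; Δλ = 148.6866° − 148.6840° = +0.0026°.
1° of latitude = 3600 × 31.00 = 111600 m.
ΔN = Δφ × 111600 = 513.4 m; ΔE = Δλ × 111600 × cos(-33.1583°) = +0.0026 × 111600 × 0.837163 = 242.9 m.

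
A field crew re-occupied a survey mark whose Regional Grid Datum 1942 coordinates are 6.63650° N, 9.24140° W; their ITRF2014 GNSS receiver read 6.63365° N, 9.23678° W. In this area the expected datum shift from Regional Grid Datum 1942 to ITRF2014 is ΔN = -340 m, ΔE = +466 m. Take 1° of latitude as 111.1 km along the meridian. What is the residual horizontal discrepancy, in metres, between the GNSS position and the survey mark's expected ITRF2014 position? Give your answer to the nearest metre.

50 m

Observed coordinate differences: Δφ = -0.00285°, Δλ = +0.00462°.
Converting to metres (1° lat = 111100 m, cos φ = 0.993299): observed ΔN = -316.6 m, observed ΔE = 509.8 m.
Subtracting the expected shift leaves a residual of -316.6 − (-340) = 23.4 m north and 509.8 − (466) = 43.8 m east.
Residual distance = √(23.4² + 43.8²) = 49.7 m.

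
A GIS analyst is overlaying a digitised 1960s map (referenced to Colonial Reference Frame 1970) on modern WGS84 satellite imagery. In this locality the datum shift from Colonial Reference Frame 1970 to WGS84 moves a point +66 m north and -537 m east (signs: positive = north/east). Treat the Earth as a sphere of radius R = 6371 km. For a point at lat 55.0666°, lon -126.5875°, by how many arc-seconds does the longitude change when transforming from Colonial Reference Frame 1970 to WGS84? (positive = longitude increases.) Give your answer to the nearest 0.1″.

Δλ = -30.4″

At latitude 55.0666°, cos φ = 0.572624.
One radian of longitude at latitude φ spans R cos φ, so Δλ = ΔE / (R cos φ) = -537.0 / (6371000 × 0.572624) = -1.4720e-04 rad = -30.361″.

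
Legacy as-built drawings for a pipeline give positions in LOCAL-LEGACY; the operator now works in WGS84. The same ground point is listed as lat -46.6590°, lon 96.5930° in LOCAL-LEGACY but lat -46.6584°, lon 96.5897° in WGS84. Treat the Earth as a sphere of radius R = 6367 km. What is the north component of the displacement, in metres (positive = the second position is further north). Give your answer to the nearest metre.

Δφ = -46.6584° − -46.6590° = +0.0006°; Δλ = 96.5897° − 96.5930° = -0.0033°.
1° along a meridian = πR/180 = 111125 m.
ΔN = Δφ × 111125 = 66.7 m; ΔE = Δλ × 111125 × cos(-46.6590°) = -0.0033 × 111125 × 0.686339 = -251.7 m.

ΔN = 67 m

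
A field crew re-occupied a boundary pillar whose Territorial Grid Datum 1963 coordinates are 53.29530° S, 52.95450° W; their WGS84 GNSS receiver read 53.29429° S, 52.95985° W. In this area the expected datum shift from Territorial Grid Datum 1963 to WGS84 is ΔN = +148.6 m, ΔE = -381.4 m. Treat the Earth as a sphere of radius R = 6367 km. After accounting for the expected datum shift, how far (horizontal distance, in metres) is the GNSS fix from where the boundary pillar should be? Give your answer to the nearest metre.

45 m

Observed coordinate differences: Δφ = +0.00101°, Δλ = -0.00535°.
Converting to metres (1° lat = 111125 m, cos φ = 0.597691): observed ΔN = 112.2 m, observed ΔE = -355.3 m.
Subtracting the expected shift leaves a residual of 112.2 − (148.6) = -36.4 m north and -355.3 − (-381.4) = 26.1 m east.
Residual distance = √((-36.4)² + 26.1²) = 44.7 m.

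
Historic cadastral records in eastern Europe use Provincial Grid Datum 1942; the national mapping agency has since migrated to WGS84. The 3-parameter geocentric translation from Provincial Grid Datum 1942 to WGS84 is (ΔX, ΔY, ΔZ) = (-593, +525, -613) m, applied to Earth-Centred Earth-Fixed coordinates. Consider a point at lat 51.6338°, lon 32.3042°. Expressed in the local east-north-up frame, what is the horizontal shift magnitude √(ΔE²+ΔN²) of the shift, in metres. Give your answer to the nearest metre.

788 m

At φ = 51.6338°, λ = 32.3042°: sin φ = 0.784060, cos φ = 0.620685, sin λ = 0.534414, cos λ = 0.845223.
ΔE = −sin λ·ΔX + cos λ·ΔY = −(0.534414)·(-593) + (0.845223)·(525) = 760.65 m.
ΔN = −sin φ cos λ·ΔX − sin φ sin λ·ΔY + cos φ·ΔZ = −(0.784060)(0.845223)(-593) − (0.784060)(0.534414)(525) + (0.620685)(-613) = -207.48 m.
Horizontal magnitude = √(ΔE² + ΔN²) = √(760.65² + (-207.48)²) = 788.44 m.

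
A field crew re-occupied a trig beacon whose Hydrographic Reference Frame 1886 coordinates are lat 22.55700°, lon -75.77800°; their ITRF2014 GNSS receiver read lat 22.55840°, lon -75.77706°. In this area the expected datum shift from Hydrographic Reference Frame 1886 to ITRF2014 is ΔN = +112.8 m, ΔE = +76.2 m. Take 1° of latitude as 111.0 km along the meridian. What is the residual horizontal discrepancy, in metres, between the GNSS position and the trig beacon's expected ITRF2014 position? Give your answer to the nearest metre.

Observed coordinate differences: Δφ = +0.00140°, Δλ = +0.00094°.
Converting to metres (1° lat = 111000 m, cos φ = 0.923498): observed ΔN = 155.4 m, observed ΔE = 96.4 m.
Subtracting the expected shift leaves a residual of 155.4 − (112.8) = 42.6 m north and 96.4 − (76.2) = 20.2 m east.
Residual distance = √(42.6² + 20.2²) = 47.1 m.

47 m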